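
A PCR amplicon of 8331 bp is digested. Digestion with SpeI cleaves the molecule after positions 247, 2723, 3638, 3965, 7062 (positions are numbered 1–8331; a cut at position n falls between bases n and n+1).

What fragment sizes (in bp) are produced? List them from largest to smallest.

3097, 2476, 1269, 915, 327, 247 bp

Linear molecule, 5 cuts → 6 fragments:
  247 − 0 = 247 bp
  2723 − 247 = 2476 bp
  3638 − 2723 = 915 bp
  3965 − 3638 = 327 bp
  7062 − 3965 = 3097 bp
  8331 − 7062 = 1269 bp
Sorted largest to smallest: 3097, 2476, 1269, 915, 327, 247 bp.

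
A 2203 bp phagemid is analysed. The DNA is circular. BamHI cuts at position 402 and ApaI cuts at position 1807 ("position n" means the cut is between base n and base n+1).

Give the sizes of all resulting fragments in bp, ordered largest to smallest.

Combined cut positions (sorted): 402, 1807.
Circular molecule, 2 cuts → 2 fragments:
  1807 − 402 = 1405 bp
  wrap: 2203 − 1807 + 402 = 798 bp
Sorted largest to smallest: 1405, 798 bp.

1405, 798 bp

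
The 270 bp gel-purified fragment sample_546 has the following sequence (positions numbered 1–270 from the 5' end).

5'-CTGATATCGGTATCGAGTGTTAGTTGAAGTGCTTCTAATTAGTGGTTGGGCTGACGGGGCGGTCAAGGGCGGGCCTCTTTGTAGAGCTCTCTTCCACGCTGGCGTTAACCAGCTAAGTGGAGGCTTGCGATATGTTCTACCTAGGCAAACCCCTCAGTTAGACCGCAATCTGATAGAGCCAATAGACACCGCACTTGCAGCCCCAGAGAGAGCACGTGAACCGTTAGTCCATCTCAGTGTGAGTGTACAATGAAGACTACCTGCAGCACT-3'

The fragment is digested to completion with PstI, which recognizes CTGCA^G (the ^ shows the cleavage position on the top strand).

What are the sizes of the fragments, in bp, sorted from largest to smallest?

The PstI site (CTGCAG) starts at position 261.
PstI cuts after base 5 of each site (before the last base), so after position 265.
Linear molecule, 1 cut → 2 fragments:
  1–265 → 265 bp
  266–270 → 5 bp
Sorted largest to smallest: 265, 5 bp.

265, 5 bp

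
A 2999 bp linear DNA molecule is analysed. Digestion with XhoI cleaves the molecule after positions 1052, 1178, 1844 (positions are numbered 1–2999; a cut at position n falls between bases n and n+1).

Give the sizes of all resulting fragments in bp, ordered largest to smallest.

Linear molecule, 3 cuts → 4 fragments:
  1052 − 0 = 1052 bp
  1178 − 1052 = 126 bp
  1844 − 1178 = 666 bp
  2999 − 1844 = 1155 bp
Sorted largest to smallest: 1155, 1052, 666, 126 bp.

1155, 1052, 666, 126 bp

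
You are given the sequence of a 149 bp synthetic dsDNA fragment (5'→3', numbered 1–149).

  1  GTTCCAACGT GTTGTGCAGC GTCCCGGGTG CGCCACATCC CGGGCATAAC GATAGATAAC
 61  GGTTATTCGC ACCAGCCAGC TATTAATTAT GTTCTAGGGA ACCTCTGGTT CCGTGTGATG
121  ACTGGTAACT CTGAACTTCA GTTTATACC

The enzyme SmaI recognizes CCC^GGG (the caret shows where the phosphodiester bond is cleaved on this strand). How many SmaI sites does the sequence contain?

2

CCCGGG occurs starting at positions 23, 39.
SmaI cuts at 2 sites.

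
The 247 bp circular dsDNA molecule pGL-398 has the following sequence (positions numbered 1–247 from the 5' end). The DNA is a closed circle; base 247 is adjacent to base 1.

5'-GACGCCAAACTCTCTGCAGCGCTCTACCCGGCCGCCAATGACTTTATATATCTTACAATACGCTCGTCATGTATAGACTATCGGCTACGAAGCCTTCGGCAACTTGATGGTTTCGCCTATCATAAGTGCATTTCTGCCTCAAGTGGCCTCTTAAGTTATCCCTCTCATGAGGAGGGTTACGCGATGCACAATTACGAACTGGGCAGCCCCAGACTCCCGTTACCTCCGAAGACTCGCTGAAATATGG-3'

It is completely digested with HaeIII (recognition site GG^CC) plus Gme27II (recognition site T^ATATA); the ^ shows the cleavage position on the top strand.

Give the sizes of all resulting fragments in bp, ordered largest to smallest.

132, 101, 14 bp

HaeIII sites (GGCC) start at positions 30, 145.
HaeIII cuts after base 2 of each site, so after positions 31, 146.
The Gme27II site (TATATA) starts at position 45.
Gme27II cuts after the first base of each site, so after position 45.
Combined cut positions: 31, 45, 146.
Circular molecule, 3 cuts → 3 fragments:
  32–45 → 14 bp
  46–146 → 101 bp
  147–247 then 1–31 → 101 + 31 = 132 bp
Sorted largest to smallest: 132, 101, 14 bp.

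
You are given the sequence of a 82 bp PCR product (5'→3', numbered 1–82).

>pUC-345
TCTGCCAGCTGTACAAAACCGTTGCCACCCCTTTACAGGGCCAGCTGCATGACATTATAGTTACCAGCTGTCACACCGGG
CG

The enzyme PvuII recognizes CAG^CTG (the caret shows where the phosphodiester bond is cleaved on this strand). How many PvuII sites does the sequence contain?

3

CAGCTG occurs starting at positions 6, 42, 65.
PvuII cuts at 3 sites.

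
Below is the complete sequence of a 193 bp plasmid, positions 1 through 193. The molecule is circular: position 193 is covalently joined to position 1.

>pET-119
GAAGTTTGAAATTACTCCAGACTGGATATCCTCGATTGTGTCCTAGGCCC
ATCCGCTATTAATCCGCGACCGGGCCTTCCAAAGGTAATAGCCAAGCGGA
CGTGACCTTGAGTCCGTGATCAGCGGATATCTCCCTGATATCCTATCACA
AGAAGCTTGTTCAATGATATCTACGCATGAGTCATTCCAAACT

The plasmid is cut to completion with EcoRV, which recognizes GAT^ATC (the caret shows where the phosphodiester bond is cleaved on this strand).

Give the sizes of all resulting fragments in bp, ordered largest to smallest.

EcoRV sites (GATATC) start at positions 25, 126, 137, 166.
EcoRV cuts after base 3 of each site, so after positions 27, 128, 139, 168.
Circular molecule, 4 cuts → 4 fragments:
  28–128 → 101 bp
  129–139 → 11 bp
  140–168 → 29 bp
  169–193 then 1–27 → 25 + 27 = 52 bp
Sorted largest to smallest: 101, 52, 29, 11 bp.

101, 52, 29, 11 bp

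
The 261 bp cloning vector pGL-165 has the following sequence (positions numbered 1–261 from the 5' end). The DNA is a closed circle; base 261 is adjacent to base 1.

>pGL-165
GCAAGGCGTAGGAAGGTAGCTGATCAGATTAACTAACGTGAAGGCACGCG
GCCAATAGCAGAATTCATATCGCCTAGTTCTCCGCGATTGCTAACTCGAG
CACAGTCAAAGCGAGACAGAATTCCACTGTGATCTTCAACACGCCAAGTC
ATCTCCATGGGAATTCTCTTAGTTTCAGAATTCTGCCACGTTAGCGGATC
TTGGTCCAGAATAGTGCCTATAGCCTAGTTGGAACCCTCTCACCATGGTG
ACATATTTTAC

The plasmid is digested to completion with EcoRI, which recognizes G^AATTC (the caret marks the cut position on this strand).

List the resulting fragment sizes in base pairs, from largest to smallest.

EcoRI sites (GAATTC) start at positions 61, 119, 161, 178.
EcoRI cuts after the first base of each site, so after positions 61, 119, 161, 178.
Circular molecule, 4 cuts → 4 fragments:
  62–119 → 58 bp
  120–161 → 42 bp
  162–178 → 17 bp
  179–261 then 1–61 → 83 + 61 = 144 bp
Sorted largest to smallest: 144, 58, 42, 17 bp.

144, 58, 42, 17 bp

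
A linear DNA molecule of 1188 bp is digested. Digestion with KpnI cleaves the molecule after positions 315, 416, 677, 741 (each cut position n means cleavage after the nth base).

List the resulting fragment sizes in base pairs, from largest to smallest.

447, 315, 261, 101, 64 bp

Linear molecule, 4 cuts → 5 fragments:
  315 − 0 = 315 bp
  416 − 315 = 101 bp
  677 − 416 = 261 bp
  741 − 677 = 64 bp
  1188 − 741 = 447 bp
Sorted largest to smallest: 447, 315, 261, 101, 64 bp.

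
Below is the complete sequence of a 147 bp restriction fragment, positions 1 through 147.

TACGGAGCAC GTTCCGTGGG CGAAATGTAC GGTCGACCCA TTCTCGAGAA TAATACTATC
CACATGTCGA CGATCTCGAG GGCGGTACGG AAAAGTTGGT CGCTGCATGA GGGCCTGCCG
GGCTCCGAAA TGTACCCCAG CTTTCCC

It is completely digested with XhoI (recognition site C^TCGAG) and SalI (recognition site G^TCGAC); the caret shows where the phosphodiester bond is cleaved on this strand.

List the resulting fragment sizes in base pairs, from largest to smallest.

XhoI sites (CTCGAG) start at positions 43, 75.
XhoI cuts after the first base of each site, so after positions 43, 75.
SalI sites (GTCGAC) start at positions 32, 66.
SalI cuts after the first base of each site, so after positions 32, 66.
Combined cut positions: 32, 43, 66, 75.
Linear molecule, 4 cuts → 5 fragments:
  1–32 → 32 bp
  33–43 → 11 bp
  44–66 → 23 bp
  67–75 → 9 bp
  76–147 → 72 bp
Sorted largest to smallest: 72, 32, 23, 11, 9 bp.

72, 32, 23, 11, 9 bp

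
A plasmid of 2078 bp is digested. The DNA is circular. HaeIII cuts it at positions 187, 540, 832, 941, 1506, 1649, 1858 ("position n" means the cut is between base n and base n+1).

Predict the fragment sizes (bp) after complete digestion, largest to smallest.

Circular molecule, 7 cuts → 7 fragments:
  540 − 187 = 353 bp
  832 − 540 = 292 bp
  941 − 832 = 109 bp
  1506 − 941 = 565 bp
  1649 − 1506 = 143 bp
  1858 − 1649 = 209 bp
  wrap: 2078 − 1858 + 187 = 407 bp
Sorted largest to smallest: 565, 407, 353, 292, 209, 143, 109 bp.

565, 407, 353, 292, 209, 143, 109 bp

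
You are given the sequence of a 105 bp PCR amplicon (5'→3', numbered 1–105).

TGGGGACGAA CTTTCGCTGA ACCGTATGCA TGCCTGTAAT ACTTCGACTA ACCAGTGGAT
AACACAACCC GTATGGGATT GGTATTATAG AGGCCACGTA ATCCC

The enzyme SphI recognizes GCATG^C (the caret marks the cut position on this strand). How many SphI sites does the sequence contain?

1

GCATGC occurs starting at position 28.
SphI cuts at 1 site.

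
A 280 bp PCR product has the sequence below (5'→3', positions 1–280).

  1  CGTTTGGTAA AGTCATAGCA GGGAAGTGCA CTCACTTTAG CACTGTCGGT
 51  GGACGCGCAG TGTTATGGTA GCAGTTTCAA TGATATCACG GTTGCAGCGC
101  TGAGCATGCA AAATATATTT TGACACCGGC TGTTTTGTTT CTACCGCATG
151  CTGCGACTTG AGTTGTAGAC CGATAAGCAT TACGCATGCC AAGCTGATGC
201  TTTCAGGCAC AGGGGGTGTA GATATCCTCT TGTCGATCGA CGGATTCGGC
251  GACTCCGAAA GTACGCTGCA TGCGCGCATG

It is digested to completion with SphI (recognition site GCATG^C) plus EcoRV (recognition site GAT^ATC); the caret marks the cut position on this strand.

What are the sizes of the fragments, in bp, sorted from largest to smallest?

84, 49, 42, 38, 35, 24, 8 bp

SphI sites (GCATGC) start at positions 104, 146, 184, 268.
SphI cuts after base 5 of each site (before the last base), so after positions 108, 150, 188, 272.
EcoRV sites (GATATC) start at positions 82, 221.
EcoRV cuts after base 3 of each site, so after positions 84, 223.
Combined cut positions: 84, 108, 150, 188, 223, 272.
Linear molecule, 6 cuts → 7 fragments:
  1–84 → 84 bp
  85–108 → 24 bp
  109–150 → 42 bp
  151–188 → 38 bp
  189–223 → 35 bp
  224–272 → 49 bp
  273–280 → 8 bp
Sorted largest to smallest: 84, 49, 42, 38, 35, 24, 8 bp.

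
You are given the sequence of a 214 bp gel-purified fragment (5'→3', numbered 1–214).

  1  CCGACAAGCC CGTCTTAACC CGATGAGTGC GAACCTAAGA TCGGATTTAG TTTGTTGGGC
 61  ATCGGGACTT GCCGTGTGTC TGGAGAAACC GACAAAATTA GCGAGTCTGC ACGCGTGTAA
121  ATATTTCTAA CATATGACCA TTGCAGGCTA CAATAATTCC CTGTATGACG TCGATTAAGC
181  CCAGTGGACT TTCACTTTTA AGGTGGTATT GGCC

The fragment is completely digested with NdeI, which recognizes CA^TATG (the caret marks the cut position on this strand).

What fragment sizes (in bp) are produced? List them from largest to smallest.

The NdeI site (CATATG) starts at position 131.
NdeI cuts after base 2 of each site, so after position 132.
Linear molecule, 1 cut → 2 fragments:
  1–132 → 132 bp
  133–214 → 82 bp
Sorted largest to smallest: 132, 82 bp.

132, 82 bp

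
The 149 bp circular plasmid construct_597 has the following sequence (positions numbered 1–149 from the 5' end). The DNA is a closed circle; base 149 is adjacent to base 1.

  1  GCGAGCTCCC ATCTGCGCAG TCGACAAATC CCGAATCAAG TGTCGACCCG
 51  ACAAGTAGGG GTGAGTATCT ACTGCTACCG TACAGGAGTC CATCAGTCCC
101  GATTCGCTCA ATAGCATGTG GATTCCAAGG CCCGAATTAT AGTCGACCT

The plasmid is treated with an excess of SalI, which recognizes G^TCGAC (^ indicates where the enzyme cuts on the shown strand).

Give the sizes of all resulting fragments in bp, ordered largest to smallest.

100, 27, 22 bp

SalI sites (GTCGAC) start at positions 20, 42, 142.
SalI cuts after the first base of each site, so after positions 20, 42, 142.
Circular molecule, 3 cuts → 3 fragments:
  21–42 → 22 bp
  43–142 → 100 bp
  143–149 then 1–20 → 7 + 20 = 27 bp
Sorted largest to smallest: 100, 27, 22 bp.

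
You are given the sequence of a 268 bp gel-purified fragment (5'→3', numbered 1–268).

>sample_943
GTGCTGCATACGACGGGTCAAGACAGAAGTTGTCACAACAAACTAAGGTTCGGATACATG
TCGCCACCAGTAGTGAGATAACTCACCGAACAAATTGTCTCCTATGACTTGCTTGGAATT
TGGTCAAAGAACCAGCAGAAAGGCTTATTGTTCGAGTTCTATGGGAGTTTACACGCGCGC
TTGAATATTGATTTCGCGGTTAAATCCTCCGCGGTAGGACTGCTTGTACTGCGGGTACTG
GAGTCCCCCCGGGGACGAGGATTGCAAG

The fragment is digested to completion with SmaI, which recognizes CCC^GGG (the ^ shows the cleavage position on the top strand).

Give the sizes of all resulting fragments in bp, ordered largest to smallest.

The SmaI site (CCCGGG) starts at position 248.
SmaI cuts after base 3 of each site, so after position 250.
Linear molecule, 1 cut → 2 fragments:
  1–250 → 250 bp
  251–268 → 18 bp
Sorted largest to smallest: 250, 18 bp.

250, 18 bp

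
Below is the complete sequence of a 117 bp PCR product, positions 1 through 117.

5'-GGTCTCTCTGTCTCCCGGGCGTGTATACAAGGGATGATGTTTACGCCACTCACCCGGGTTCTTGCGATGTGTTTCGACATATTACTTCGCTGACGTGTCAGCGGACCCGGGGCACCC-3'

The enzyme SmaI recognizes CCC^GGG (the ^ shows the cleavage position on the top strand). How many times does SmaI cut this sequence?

3

CCCGGG occurs starting at positions 14, 53, 106.
SmaI cuts at 3 sites.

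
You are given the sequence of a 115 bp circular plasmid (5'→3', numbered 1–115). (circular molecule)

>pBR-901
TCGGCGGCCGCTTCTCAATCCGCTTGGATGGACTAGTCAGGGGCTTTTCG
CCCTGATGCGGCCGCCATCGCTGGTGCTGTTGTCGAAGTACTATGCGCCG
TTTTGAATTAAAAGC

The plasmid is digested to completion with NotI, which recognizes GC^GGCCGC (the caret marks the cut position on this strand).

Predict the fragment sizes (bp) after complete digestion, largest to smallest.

NotI sites (GCGGCCGC) start at positions 4, 58.
NotI cuts after base 2 of each site, so after positions 5, 59.
Circular molecule, 2 cuts → 2 fragments:
  6–59 → 54 bp
  60–115 then 1–5 → 56 + 5 = 61 bp
Sorted largest to smallest: 61, 54 bp.

61, 54 bp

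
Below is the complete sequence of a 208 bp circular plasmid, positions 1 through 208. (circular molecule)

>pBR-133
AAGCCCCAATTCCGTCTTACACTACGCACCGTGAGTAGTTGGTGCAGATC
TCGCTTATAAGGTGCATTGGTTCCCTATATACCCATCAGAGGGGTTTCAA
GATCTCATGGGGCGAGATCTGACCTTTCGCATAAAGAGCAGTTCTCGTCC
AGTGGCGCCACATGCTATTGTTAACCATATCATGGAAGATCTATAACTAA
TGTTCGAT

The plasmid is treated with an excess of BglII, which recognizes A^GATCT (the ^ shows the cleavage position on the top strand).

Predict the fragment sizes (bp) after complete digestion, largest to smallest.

72, 67, 54, 15 bp

BglII sites (AGATCT) start at positions 46, 100, 115, 187.
BglII cuts after the first base of each site, so after positions 46, 100, 115, 187.
Circular molecule, 4 cuts → 4 fragments:
  47–100 → 54 bp
  101–115 → 15 bp
  116–187 → 72 bp
  188–208 then 1–46 → 21 + 46 = 67 bp
Sorted largest to smallest: 72, 67, 54, 15 bp.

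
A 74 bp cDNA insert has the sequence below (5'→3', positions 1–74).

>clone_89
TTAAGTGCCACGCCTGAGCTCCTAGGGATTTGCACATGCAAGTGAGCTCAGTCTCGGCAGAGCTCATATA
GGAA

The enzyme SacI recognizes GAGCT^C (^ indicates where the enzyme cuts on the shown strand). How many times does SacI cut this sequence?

3

GAGCTC occurs starting at positions 16, 44, 60.
SacI cuts at 3 sites.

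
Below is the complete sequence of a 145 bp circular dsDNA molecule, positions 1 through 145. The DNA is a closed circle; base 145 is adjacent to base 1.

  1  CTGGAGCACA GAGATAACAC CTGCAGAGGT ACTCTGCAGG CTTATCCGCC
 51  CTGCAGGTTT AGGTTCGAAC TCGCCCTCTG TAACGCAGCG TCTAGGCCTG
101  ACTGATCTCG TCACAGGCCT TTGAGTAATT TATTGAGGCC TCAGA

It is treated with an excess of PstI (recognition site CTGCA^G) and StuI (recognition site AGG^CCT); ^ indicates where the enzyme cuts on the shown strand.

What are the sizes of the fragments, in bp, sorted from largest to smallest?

41, 32, 21, 21, 17, 13 bp

PstI sites (CTGCAG) start at positions 21, 34, 51.
PstI cuts after base 5 of each site (before the last base), so after positions 25, 38, 55.
StuI sites (AGGCCT) start at positions 94, 115, 136.
StuI cuts after base 3 of each site, so after positions 96, 117, 138.
Combined cut positions: 25, 38, 55, 96, 117, 138.
Circular molecule, 6 cuts → 6 fragments:
  26–38 → 13 bp
  39–55 → 17 bp
  56–96 → 41 bp
  97–117 → 21 bp
  118–138 → 21 bp
  139–145 then 1–25 → 7 + 25 = 32 bp
Sorted largest to smallest: 41, 32, 21, 21, 17, 13 bp.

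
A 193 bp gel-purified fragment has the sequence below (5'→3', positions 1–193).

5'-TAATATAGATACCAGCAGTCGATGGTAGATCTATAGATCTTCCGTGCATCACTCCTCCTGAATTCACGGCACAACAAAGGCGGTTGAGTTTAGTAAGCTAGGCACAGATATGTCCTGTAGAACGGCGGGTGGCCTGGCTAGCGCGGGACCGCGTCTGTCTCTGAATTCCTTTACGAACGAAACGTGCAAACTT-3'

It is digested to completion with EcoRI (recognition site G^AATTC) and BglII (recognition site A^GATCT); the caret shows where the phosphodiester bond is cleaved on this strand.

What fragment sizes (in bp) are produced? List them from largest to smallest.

EcoRI sites (GAATTC) start at positions 60, 163.
EcoRI cuts after the first base of each site, so after positions 60, 163.
BglII sites (AGATCT) start at positions 27, 35.
BglII cuts after the first base of each site, so after positions 27, 35.
Combined cut positions: 27, 35, 60, 163.
Linear molecule, 4 cuts → 5 fragments:
  1–27 → 27 bp
  28–35 → 8 bp
  36–60 → 25 bp
  61–163 → 103 bp
  164–193 → 30 bp
Sorted largest to smallest: 103, 30, 27, 25, 8 bp.

103, 30, 27, 25, 8 bp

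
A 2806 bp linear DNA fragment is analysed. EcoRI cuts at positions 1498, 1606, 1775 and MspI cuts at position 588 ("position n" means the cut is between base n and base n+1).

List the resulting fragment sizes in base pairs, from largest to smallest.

Combined cut positions (sorted): 588, 1498, 1606, 1775.
Linear molecule, 4 cuts → 5 fragments:
  588 − 0 = 588 bp
  1498 − 588 = 910 bp
  1606 − 1498 = 108 bp
  1775 − 1606 = 169 bp
  2806 − 1775 = 1031 bp
Sorted largest to smallest: 1031, 910, 588, 169, 108 bp.

1031, 910, 588, 169, 108 bp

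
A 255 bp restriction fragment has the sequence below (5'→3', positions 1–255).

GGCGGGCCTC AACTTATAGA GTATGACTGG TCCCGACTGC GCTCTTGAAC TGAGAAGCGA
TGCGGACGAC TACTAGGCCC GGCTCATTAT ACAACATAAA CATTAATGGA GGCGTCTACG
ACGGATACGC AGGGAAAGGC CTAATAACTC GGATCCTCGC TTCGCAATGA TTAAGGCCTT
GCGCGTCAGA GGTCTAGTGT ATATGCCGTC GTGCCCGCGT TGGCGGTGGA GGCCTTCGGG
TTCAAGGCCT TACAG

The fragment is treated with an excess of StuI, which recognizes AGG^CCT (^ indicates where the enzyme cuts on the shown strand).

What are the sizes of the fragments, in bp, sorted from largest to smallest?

StuI sites (AGGCCT) start at positions 137, 174, 230, 245.
StuI cuts after base 3 of each site, so after positions 139, 176, 232, 247.
Linear molecule, 4 cuts → 5 fragments:
  1–139 → 139 bp
  140–176 → 37 bp
  177–232 → 56 bp
  233–247 → 15 bp
  248–255 → 8 bp
Sorted largest to smallest: 139, 56, 37, 15, 8 bp.

139, 56, 37, 15, 8 bp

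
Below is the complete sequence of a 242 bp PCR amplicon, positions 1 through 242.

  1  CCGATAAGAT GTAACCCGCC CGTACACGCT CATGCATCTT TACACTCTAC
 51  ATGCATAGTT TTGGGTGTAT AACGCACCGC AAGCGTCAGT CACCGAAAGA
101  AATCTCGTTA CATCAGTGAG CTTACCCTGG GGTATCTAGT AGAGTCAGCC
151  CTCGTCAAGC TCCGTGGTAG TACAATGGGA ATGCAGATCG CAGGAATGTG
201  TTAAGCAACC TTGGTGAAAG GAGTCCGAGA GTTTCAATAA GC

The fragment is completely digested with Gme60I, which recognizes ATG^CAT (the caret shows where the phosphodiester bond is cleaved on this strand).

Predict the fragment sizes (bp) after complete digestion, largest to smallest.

Gme60I sites (ATGCAT) start at positions 32, 51.
Gme60I cuts after base 3 of each site, so after positions 34, 53.
Linear molecule, 2 cuts → 3 fragments:
  1–34 → 34 bp
  35–53 → 19 bp
  54–242 → 189 bp
Sorted largest to smallest: 189, 34, 19 bp.

189, 34, 19 bp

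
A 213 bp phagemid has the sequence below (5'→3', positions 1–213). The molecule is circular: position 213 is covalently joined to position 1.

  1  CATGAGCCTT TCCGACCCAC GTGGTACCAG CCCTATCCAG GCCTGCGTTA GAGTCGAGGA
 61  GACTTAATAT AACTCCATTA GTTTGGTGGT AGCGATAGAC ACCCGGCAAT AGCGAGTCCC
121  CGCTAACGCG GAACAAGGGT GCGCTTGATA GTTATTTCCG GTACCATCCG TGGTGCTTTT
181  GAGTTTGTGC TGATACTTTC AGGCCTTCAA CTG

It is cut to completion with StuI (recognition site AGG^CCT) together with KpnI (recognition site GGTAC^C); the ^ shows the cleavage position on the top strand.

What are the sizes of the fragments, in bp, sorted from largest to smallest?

StuI sites (AGGCCT) start at positions 39, 201.
StuI cuts after base 3 of each site, so after positions 41, 203.
KpnI sites (GGTACC) start at positions 23, 160.
KpnI cuts after base 5 of each site (before the last base), so after positions 27, 164.
Combined cut positions: 27, 41, 164, 203.
Circular molecule, 4 cuts → 4 fragments:
  28–41 → 14 bp
  42–164 → 123 bp
  165–203 → 39 bp
  204–213 then 1–27 → 10 + 27 = 37 bp
Sorted largest to smallest: 123, 39, 37, 14 bp.

123, 39, 37, 14 bp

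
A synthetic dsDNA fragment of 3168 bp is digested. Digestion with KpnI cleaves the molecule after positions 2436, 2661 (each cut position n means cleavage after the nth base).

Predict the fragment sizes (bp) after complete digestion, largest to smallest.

Linear molecule, 2 cuts → 3 fragments:
  2436 − 0 = 2436 bp
  2661 − 2436 = 225 bp
  3168 − 2661 = 507 bp
Sorted largest to smallest: 2436, 507, 225 bp.

2436, 507, 225 bp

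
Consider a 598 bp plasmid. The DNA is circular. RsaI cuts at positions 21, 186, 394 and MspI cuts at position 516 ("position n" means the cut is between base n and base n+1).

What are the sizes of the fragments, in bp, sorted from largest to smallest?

208, 165, 122, 103 bp

Combined cut positions (sorted): 21, 186, 394, 516.
Circular molecule, 4 cuts → 4 fragments:
  186 − 21 = 165 bp
  394 − 186 = 208 bp
  516 − 394 = 122 bp
  wrap: 598 − 516 + 21 = 103 bp
Sorted largest to smallest: 208, 165, 122, 103 bp.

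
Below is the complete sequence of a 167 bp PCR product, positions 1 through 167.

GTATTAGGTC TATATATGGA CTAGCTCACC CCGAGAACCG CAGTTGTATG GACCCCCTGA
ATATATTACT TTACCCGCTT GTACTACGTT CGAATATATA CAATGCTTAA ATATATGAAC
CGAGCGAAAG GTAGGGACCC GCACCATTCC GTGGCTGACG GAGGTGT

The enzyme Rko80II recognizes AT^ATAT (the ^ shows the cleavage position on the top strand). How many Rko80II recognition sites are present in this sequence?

4

ATATAT occurs starting at positions 12, 61, 94, 111.
Rko80II cuts at 4 sites.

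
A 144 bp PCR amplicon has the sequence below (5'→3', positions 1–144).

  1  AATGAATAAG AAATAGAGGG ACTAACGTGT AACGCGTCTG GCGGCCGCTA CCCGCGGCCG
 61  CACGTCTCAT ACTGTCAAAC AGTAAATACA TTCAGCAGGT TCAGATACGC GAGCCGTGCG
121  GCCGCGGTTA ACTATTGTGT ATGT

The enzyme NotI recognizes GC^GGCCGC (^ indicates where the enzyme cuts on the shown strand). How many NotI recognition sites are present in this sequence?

GCGGCCGC occurs starting at positions 41, 54, 118.
NotI cuts at 3 sites.

3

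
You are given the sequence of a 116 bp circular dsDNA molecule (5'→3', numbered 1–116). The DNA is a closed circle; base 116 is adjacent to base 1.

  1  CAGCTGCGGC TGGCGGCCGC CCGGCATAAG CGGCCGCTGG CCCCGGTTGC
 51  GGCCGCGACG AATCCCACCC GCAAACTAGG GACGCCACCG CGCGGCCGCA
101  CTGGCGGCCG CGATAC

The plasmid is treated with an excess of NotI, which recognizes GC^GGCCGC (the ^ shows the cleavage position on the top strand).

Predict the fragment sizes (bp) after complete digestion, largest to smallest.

NotI sites (GCGGCCGC) start at positions 13, 30, 49, 92, 104.
NotI cuts after base 2 of each site, so after positions 14, 31, 50, 93, 105.
Circular molecule, 5 cuts → 5 fragments:
  15–31 → 17 bp
  32–50 → 19 bp
  51–93 → 43 bp
  94–105 → 12 bp
  106–116 then 1–14 → 11 + 14 = 25 bp
Sorted largest to smallest: 43, 25, 19, 17, 12 bp.

43, 25, 19, 17, 12 bp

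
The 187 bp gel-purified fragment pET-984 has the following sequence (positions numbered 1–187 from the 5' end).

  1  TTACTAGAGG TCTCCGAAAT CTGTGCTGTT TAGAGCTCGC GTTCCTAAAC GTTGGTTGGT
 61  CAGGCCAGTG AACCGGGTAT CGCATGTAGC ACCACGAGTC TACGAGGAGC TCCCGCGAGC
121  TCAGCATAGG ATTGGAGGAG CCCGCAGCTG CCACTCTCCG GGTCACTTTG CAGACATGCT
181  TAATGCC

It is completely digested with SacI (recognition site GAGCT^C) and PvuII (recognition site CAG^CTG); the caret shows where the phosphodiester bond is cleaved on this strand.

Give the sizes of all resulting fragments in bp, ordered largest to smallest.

74, 40, 37, 26, 10 bp

SacI sites (GAGCTC) start at positions 33, 107, 117.
SacI cuts after base 5 of each site (before the last base), so after positions 37, 111, 121.
The PvuII site (CAGCTG) starts at position 145.
PvuII cuts after base 3 of each site, so after position 147.
Combined cut positions: 37, 111, 121, 147.
Linear molecule, 4 cuts → 5 fragments:
  1–37 → 37 bp
  38–111 → 74 bp
  112–121 → 10 bp
  122–147 → 26 bp
  148–187 → 40 bp
Sorted largest to smallest: 74, 40, 37, 26, 10 bp.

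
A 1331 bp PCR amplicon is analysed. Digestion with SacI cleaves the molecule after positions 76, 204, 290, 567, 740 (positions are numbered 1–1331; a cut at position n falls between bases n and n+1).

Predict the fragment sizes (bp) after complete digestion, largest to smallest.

591, 277, 173, 128, 86, 76 bp

Linear molecule, 5 cuts → 6 fragments:
  76 − 0 = 76 bp
  204 − 76 = 128 bp
  290 − 204 = 86 bp
  567 − 290 = 277 bp
  740 − 567 = 173 bp
  1331 − 740 = 591 bp
Sorted largest to smallest: 591, 277, 173, 128, 86, 76 bp.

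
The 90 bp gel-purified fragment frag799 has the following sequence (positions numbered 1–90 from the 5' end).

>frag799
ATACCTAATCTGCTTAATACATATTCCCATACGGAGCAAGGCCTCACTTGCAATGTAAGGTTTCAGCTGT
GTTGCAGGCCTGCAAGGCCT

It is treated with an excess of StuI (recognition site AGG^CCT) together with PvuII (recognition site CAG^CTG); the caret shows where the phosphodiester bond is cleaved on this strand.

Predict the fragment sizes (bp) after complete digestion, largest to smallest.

StuI sites (AGGCCT) start at positions 39, 76, 85.
StuI cuts after base 3 of each site, so after positions 41, 78, 87.
The PvuII site (CAGCTG) starts at position 64.
PvuII cuts after base 3 of each site, so after position 66.
Combined cut positions: 41, 66, 78, 87.
Linear molecule, 4 cuts → 5 fragments:
  1–41 → 41 bp
  42–66 → 25 bp
  67–78 → 12 bp
  79–87 → 9 bp
  88–90 → 3 bp
Sorted largest to smallest: 41, 25, 12, 9, 3 bp.

41, 25, 12, 9, 3 bp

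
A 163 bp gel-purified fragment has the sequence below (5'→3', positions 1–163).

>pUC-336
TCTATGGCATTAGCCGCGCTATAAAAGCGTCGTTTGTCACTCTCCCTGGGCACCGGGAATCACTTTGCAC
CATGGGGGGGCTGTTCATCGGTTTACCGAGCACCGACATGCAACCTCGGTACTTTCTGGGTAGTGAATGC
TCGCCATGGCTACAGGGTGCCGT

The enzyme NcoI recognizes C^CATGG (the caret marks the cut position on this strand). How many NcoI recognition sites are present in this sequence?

CCATGG occurs starting at positions 70, 144.
NcoI cuts at 2 sites.

2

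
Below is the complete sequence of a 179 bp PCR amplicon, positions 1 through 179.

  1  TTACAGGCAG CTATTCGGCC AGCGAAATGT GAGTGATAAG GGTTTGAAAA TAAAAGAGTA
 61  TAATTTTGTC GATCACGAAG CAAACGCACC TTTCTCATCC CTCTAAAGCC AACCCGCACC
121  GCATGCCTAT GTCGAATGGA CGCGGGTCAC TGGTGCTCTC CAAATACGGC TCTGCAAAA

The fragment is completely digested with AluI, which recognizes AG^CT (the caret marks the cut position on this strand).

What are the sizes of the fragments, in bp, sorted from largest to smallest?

169, 10 bp

The AluI site (AGCT) starts at position 9.
AluI cuts after base 2 of each site, so after position 10.
Linear molecule, 1 cut → 2 fragments:
  1–10 → 10 bp
  11–179 → 169 bp
Sorted largest to smallest: 169, 10 bp.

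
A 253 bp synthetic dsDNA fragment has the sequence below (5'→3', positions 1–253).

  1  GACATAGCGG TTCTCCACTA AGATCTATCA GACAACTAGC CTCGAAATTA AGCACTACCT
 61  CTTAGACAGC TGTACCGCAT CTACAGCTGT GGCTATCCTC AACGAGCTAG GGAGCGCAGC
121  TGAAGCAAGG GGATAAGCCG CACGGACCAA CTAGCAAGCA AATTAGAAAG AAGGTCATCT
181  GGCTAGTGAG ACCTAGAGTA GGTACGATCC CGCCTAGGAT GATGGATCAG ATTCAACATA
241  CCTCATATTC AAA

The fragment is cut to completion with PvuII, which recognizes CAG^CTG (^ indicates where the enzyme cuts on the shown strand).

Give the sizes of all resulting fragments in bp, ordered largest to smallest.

PvuII sites (CAGCTG) start at positions 67, 84, 117.
PvuII cuts after base 3 of each site, so after positions 69, 86, 119.
Linear molecule, 3 cuts → 4 fragments:
  1–69 → 69 bp
  70–86 → 17 bp
  87–119 → 33 bp
  120–253 → 134 bp
Sorted largest to smallest: 134, 69, 33, 17 bp.

134, 69, 33, 17 bp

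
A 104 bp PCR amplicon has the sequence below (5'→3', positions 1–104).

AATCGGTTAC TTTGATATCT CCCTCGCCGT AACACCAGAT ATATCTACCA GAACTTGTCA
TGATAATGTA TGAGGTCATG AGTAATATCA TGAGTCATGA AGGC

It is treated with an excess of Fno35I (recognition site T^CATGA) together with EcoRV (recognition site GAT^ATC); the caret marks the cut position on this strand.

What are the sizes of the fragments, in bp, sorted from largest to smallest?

42, 18, 16, 12, 9, 7 bp

Fno35I sites (TCATGA) start at positions 58, 76, 88, 95.
Fno35I cuts after the first base of each site, so after positions 58, 76, 88, 95.
The EcoRV site (GATATC) starts at position 14.
EcoRV cuts after base 3 of each site, so after position 16.
Combined cut positions: 16, 58, 76, 88, 95.
Linear molecule, 5 cuts → 6 fragments:
  1–16 → 16 bp
  17–58 → 42 bp
  59–76 → 18 bp
  77–88 → 12 bp
  89–95 → 7 bp
  96–104 → 9 bp
Sorted largest to smallest: 42, 18, 16, 12, 9, 7 bp.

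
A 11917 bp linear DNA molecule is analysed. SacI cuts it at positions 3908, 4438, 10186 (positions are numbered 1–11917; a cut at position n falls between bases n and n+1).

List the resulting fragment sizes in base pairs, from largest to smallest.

Linear molecule, 3 cuts → 4 fragments:
  3908 − 0 = 3908 bp
  4438 − 3908 = 530 bp
  10186 − 4438 = 5748 bp
  11917 − 10186 = 1731 bp
Sorted largest to smallest: 5748, 3908, 1731, 530 bp.

5748, 3908, 1731, 530 bp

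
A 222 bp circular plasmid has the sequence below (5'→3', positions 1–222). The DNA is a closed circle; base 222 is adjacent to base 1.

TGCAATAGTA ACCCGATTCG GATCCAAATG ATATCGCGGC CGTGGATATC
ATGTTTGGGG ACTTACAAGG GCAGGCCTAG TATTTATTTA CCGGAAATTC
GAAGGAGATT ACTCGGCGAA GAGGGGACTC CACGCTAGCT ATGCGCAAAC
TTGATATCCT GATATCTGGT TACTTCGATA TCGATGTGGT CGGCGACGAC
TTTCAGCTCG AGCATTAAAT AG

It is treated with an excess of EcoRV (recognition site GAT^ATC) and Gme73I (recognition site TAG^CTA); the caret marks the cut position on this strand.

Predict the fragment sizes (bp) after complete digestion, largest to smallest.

91, 75, 17, 16, 15, 8 bp

EcoRV sites (GATATC) start at positions 30, 45, 153, 161, 177.
EcoRV cuts after base 3 of each site, so after positions 32, 47, 155, 163, 179.
The Gme73I site (TAGCTA) starts at position 136.
Gme73I cuts after base 3 of each site, so after position 138.
Combined cut positions: 32, 47, 138, 155, 163, 179.
Circular molecule, 6 cuts → 6 fragments:
  33–47 → 15 bp
  48–138 → 91 bp
  139–155 → 17 bp
  156–163 → 8 bp
  164–179 → 16 bp
  180–222 then 1–32 → 43 + 32 = 75 bp
Sorted largest to smallest: 91, 75, 17, 16, 15, 8 bp.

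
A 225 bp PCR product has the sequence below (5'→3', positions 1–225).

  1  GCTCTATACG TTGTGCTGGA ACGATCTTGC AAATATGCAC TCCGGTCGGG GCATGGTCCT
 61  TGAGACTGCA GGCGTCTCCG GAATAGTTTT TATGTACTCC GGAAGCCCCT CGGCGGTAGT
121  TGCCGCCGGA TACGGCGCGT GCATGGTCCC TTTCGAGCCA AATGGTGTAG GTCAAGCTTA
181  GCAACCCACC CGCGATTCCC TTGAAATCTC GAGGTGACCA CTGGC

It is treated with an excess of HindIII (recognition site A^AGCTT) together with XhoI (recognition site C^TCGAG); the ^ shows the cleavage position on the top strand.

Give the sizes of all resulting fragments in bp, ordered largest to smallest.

174, 34, 17 bp

The HindIII site (AAGCTT) starts at position 174.
HindIII cuts after the first base of each site, so after position 174.
The XhoI site (CTCGAG) starts at position 208.
XhoI cuts after the first base of each site, so after position 208.
Combined cut positions: 174, 208.
Linear molecule, 2 cuts → 3 fragments:
  1–174 → 174 bp
  175–208 → 34 bp
  209–225 → 17 bp
Sorted largest to smallest: 174, 34, 17 bp.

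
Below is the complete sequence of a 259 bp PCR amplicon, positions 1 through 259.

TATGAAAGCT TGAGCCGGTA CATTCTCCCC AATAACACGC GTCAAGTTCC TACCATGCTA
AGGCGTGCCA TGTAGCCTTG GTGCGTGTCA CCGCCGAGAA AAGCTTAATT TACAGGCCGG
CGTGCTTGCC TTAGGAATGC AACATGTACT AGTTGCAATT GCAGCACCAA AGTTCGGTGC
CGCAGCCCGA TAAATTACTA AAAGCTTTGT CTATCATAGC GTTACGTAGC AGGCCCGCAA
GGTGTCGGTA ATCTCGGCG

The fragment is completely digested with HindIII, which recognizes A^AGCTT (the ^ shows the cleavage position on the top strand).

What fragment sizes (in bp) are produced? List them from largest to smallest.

101, 95, 57, 6 bp

HindIII sites (AAGCTT) start at positions 6, 101, 202.
HindIII cuts after the first base of each site, so after positions 6, 101, 202.
Linear molecule, 3 cuts → 4 fragments:
  1–6 → 6 bp
  7–101 → 95 bp
  102–202 → 101 bp
  203–259 → 57 bp
Sorted largest to smallest: 101, 95, 57, 6 bp.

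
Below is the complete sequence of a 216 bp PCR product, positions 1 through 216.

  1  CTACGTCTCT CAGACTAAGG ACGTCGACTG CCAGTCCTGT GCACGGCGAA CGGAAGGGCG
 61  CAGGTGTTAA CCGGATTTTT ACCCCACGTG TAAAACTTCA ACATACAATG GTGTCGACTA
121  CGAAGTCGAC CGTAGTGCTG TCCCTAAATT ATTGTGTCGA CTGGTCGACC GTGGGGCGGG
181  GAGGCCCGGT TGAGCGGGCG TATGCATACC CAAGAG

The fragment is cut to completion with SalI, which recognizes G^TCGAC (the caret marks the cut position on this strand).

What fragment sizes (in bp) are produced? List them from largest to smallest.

90, 52, 31, 23, 12, 8 bp

SalI sites (GTCGAC) start at positions 23, 113, 125, 156, 164.
SalI cuts after the first base of each site, so after positions 23, 113, 125, 156, 164.
Linear molecule, 5 cuts → 6 fragments:
  1–23 → 23 bp
  24–113 → 90 bp
  114–125 → 12 bp
  126–156 → 31 bp
  157–164 → 8 bp
  165–216 → 52 bp
Sorted largest to smallest: 90, 52, 31, 23, 12, 8 bp.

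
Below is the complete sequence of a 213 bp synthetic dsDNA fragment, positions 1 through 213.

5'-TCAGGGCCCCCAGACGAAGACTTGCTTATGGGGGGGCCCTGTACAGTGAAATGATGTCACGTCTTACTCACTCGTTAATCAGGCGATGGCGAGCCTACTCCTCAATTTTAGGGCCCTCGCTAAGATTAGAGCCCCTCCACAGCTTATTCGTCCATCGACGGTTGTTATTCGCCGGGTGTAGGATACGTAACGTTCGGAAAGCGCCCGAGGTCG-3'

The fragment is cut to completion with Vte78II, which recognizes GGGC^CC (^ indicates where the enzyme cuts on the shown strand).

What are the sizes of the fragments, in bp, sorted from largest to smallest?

99, 77, 30, 7 bp

Vte78II sites (GGGCCC) start at positions 4, 34, 111.
Vte78II cuts after base 4 of each site, so after positions 7, 37, 114.
Linear molecule, 3 cuts → 4 fragments:
  1–7 → 7 bp
  8–37 → 30 bp
  38–114 → 77 bp
  115–213 → 99 bp
Sorted largest to smallest: 99, 77, 30, 7 bp.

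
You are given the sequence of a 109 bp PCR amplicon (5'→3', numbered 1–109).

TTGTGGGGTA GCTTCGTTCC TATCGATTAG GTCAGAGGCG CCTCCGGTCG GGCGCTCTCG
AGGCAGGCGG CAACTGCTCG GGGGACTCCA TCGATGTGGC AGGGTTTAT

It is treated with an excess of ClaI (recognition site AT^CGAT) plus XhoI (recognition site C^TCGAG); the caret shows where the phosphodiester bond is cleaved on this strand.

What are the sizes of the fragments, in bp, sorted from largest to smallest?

34, 34, 23, 18 bp

ClaI sites (ATCGAT) start at positions 22, 90.
ClaI cuts after base 2 of each site, so after positions 23, 91.
The XhoI site (CTCGAG) starts at position 57.
XhoI cuts after the first base of each site, so after position 57.
Combined cut positions: 23, 57, 91.
Linear molecule, 3 cuts → 4 fragments:
  1–23 → 23 bp
  24–57 → 34 bp
  58–91 → 34 bp
  92–109 → 18 bp
Sorted largest to smallest: 34, 34, 23, 18 bp.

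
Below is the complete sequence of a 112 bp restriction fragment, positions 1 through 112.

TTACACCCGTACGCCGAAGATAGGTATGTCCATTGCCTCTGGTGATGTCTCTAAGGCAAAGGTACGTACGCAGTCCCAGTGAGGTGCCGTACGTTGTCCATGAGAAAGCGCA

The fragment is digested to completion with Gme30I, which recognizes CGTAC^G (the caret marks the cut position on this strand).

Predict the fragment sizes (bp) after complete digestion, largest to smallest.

Gme30I sites (CGTACG) start at positions 8, 65, 88.
Gme30I cuts after base 5 of each site (before the last base), so after positions 12, 69, 92.
Linear molecule, 3 cuts → 4 fragments:
  1–12 → 12 bp
  13–69 → 57 bp
  70–92 → 23 bp
  93–112 → 20 bp
Sorted largest to smallest: 57, 23, 20, 12 bp.

57, 23, 20, 12 bp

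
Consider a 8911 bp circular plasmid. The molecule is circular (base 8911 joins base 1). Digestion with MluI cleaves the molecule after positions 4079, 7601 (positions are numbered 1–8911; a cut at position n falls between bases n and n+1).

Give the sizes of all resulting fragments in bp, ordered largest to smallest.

Circular molecule, 2 cuts → 2 fragments:
  7601 − 4079 = 3522 bp
  wrap: 8911 − 7601 + 4079 = 5389 bp
Sorted largest to smallest: 5389, 3522 bp.

5389, 3522 bp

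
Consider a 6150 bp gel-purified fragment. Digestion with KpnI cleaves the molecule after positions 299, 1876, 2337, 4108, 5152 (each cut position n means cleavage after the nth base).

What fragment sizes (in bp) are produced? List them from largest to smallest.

1771, 1577, 1044, 998, 461, 299 bp

Linear molecule, 5 cuts → 6 fragments:
  299 − 0 = 299 bp
  1876 − 299 = 1577 bp
  2337 − 1876 = 461 bp
  4108 − 2337 = 1771 bp
  5152 − 4108 = 1044 bp
  6150 − 5152 = 998 bp
Sorted largest to smallest: 1771, 1577, 1044, 998, 461, 299 bp.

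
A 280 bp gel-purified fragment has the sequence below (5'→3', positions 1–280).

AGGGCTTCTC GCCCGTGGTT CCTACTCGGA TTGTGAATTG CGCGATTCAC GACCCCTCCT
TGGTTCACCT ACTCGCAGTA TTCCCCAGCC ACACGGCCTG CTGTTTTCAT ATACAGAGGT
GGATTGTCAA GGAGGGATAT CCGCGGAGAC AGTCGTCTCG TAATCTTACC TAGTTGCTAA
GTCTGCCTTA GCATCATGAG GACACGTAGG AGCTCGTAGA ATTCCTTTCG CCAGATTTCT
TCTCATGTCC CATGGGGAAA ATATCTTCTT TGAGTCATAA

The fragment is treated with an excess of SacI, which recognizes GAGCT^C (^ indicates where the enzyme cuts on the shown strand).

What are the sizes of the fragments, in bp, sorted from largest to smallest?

The SacI site (GAGCTC) starts at position 210.
SacI cuts after base 5 of each site (before the last base), so after position 214.
Linear molecule, 1 cut → 2 fragments:
  1–214 → 214 bp
  215–280 → 66 bp
Sorted largest to smallest: 214, 66 bp.

214, 66 bp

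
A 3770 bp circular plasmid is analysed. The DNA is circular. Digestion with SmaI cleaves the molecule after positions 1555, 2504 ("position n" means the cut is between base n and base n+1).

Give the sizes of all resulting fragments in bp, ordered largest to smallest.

Circular molecule, 2 cuts → 2 fragments:
  2504 − 1555 = 949 bp
  wrap: 3770 − 2504 + 1555 = 2821 bp
Sorted largest to smallest: 2821, 949 bp.

2821, 949 bp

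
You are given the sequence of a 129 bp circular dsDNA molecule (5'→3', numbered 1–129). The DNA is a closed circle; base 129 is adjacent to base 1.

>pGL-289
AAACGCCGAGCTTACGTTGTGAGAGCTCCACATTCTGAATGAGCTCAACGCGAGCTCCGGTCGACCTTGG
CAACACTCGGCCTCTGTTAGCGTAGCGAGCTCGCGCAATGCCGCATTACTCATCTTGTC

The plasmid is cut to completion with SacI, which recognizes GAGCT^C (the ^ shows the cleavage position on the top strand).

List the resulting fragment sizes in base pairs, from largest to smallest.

55, 45, 18, 11 bp

SacI sites (GAGCTC) start at positions 23, 41, 52, 97.
SacI cuts after base 5 of each site (before the last base), so after positions 27, 45, 56, 101.
Circular molecule, 4 cuts → 4 fragments:
  28–45 → 18 bp
  46–56 → 11 bp
  57–101 → 45 bp
  102–129 then 1–27 → 28 + 27 = 55 bp
Sorted largest to smallest: 55, 45, 18, 11 bp.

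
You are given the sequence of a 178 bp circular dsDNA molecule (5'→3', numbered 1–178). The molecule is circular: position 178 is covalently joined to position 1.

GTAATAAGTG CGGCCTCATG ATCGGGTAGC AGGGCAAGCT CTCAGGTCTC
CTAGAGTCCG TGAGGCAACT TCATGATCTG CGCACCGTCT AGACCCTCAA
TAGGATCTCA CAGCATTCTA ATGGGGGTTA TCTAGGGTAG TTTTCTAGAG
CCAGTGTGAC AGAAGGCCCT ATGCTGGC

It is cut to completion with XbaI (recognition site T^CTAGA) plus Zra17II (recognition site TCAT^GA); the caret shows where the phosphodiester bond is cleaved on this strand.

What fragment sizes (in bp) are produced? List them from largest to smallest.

56, 55, 53, 14 bp

XbaI sites (TCTAGA) start at positions 88, 144.
XbaI cuts after the first base of each site, so after positions 88, 144.
Zra17II sites (TCATGA) start at positions 16, 71.
Zra17II cuts after base 4 of each site, so after positions 19, 74.
Combined cut positions: 19, 74, 88, 144.
Circular molecule, 4 cuts → 4 fragments:
  20–74 → 55 bp
  75–88 → 14 bp
  89–144 → 56 bp
  145–178 then 1–19 → 34 + 19 = 53 bp
Sorted largest to smallest: 56, 55, 53, 14 bp.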